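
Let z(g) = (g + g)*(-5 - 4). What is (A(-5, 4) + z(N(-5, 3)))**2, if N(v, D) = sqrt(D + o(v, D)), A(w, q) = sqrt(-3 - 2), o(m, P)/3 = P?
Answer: 3883 - 72*I*sqrt(15) ≈ 3883.0 - 278.85*I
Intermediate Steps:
o(m, P) = 3*P
A(w, q) = I*sqrt(5) (A(w, q) = sqrt(-5) = I*sqrt(5))
N(v, D) = 2*sqrt(D) (N(v, D) = sqrt(D + 3*D) = sqrt(4*D) = 2*sqrt(D))
z(g) = -18*g (z(g) = (2*g)*(-9) = -18*g)
(A(-5, 4) + z(N(-5, 3)))**2 = (I*sqrt(5) - 36*sqrt(3))**2 = (-36*sqrt(3) + I*sqrt(5))**2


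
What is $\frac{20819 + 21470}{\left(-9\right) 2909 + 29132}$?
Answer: $\frac{3253}{227} \approx 14.33$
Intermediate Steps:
$\frac{20819 + 21470}{\left(-9\right) 2909 + 29132} = \frac{42289}{-26181 + 29132} = \frac{42289}{2951} = 42289 \cdot \frac{1}{2951} = \frac{3253}{227}$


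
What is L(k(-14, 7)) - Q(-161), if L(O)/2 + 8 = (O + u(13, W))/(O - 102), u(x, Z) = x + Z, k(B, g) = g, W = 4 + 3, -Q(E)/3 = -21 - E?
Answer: 38326/95 ≈ 403.43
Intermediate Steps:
Q(E) = 63 + 3*E (Q(E) = -3*(-21 - E) = 63 + 3*E)
W = 7
u(x, Z) = Z + x
L(O) = -16 + 2*(20 + O)/(-102 + O) (L(O) = -16 + 2*((O + (7 + 13))/(O - 102)) = -16 + 2*((O + 20)/(-102 + O)) = -16 + 2*((20 + O)/(-102 + O)) = -16 + 2*(20 + O)/(-102 + O))
L(k(-14, 7)) - Q(-161) = 2*(836 - 7*7)/(-102 + 7) - (63 + 3*(-161)) = 2*(836 - 49)/(-95) - (63 - 483) = 2*(-1/95)*787 - 1*(-420) = -1574/95 + 420 = 38326/95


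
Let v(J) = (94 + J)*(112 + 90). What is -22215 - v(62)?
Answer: -53727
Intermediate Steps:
v(J) = 18988 + 202*J (v(J) = (94 + J)*202 = 18988 + 202*J)
-22215 - v(62) = -22215 - (18988 + 202*62) = -22215 - (18988 + 12524) = -22215 - 1*31512 = -22215 - 31512 = -53727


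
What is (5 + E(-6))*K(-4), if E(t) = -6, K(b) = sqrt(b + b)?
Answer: -2*I*sqrt(2) ≈ -2.8284*I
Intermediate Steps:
K(b) = sqrt(2)*sqrt(b) (K(b) = sqrt(2*b) = sqrt(2)*sqrt(b))
(5 + E(-6))*K(-4) = (5 - 6)*(sqrt(2)*sqrt(-4)) = -sqrt(2)*2*I = -2*I*sqrt(2)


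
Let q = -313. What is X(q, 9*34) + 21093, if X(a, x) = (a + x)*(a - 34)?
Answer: 23522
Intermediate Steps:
X(a, x) = (-34 + a)*(a + x) (X(a, x) = (a + x)*(-34 + a) = (-34 + a)*(a + x))
X(q, 9*34) + 21093 = ((-313)**2 - 34*(-313) - 306*34 - 2817*34) + 21093 = (97969 + 10642 - 34*306 - 313*306) + 21093 = (97969 + 10642 - 10404 - 95778) + 21093 = 2429 + 21093 = 23522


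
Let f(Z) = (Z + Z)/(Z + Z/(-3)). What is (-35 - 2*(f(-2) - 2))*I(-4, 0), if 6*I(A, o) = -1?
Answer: 37/6 ≈ 6.1667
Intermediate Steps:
f(Z) = 3 (f(Z) = (2*Z)/(Z + Z*(-⅓)) = (2*Z)/(Z - Z/3) = (2*Z)/((2*Z/3)) = (2*Z)*(3/(2*Z)) = 3)
I(A, o) = -⅙ (I(A, o) = (⅙)*(-1) = -⅙)
(-35 - 2*(f(-2) - 2))*I(-4, 0) = (-35 - 2*(3 - 2))*(-⅙) = (-35 - 2*1)*(-⅙) = (-35 - 2)*(-⅙) = -37*(-⅙) = 37/6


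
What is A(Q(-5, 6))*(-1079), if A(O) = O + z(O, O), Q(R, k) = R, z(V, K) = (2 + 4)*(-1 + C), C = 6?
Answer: -26975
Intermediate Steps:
z(V, K) = 30 (z(V, K) = (2 + 4)*(-1 + 6) = 6*5 = 30)
A(O) = 30 + O (A(O) = O + 30 = 30 + O)
A(Q(-5, 6))*(-1079) = (30 - 5)*(-1079) = 25*(-1079) = -26975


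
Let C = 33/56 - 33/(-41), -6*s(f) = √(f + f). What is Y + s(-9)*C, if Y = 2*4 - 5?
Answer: 3 - 3201*I*√2/4592 ≈ 3.0 - 0.98582*I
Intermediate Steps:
Y = 3 (Y = 8 - 5 = 3)
s(f) = -√2*√f/6 (s(f) = -√(f + f)/6 = -√2*√f/6)
C = 3201/2296 (C = 33*(1/56) - 33*(-1/41) = 33/56 + 33/41 = 3201/2296 ≈ 1.3942)
Y + s(-9)*C = 3 - √2*√(-9)/6*(3201/2296) = 3 - √2*3*I/6*(3201/2296) = 3 - I*√2/2*(3201/2296) = 3 - 3201*I*√2/4592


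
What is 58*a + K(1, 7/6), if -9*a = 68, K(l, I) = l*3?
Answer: -3917/9 ≈ -435.22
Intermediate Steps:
K(l, I) = 3*l
a = -68/9 (a = -⅑*68 = -68/9 ≈ -7.5556)
58*a + K(1, 7/6) = 58*(-68/9) + 3*1 = -3944/9 + 3 = -3917/9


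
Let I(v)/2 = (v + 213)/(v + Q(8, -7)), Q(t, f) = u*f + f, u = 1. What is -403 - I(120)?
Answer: -21692/53 ≈ -409.28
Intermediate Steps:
Q(t, f) = 2*f (Q(t, f) = 1*f + f = f + f = 2*f)
I(v) = 2*(213 + v)/(-14 + v) (I(v) = 2*((v + 213)/(v + 2*(-7))) = 2*((213 + v)/(v - 14)) = 2*((213 + v)/(-14 + v)) = 2*(213 + v)/(-14 + v))
-403 - I(120) = -403 - 2*(213 + 120)/(-14 + 120) = -403 - 2*333/106 = -403 - 1*333/53 = -403 - 333/53 = -21692/53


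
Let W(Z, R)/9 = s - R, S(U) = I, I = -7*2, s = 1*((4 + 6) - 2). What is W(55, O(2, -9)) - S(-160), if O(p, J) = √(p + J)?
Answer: 86 - 9*I*√7 ≈ 86.0 - 23.812*I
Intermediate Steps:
O(p, J) = √(J + p)
s = 8 (s = 1*(10 - 2) = 1*8 = 8)
I = -14
S(U) = -14
W(Z, R) = 72 - 9*R (W(Z, R) = 9*(8 - R) = 72 - 9*R)
W(55, O(2, -9)) - S(-160) = (72 - 9*√(-9 + 2)) - 1*(-14) = (72 - 9*I*√7) + 14 = 86 - 9*I*√7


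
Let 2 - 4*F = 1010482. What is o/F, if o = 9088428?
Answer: -2272107/63155 ≈ -35.977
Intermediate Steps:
F = -252620 (F = ½ - ¼*1010482 = ½ - 505241/2 = -252620)
o/F = 9088428/(-252620) = 9088428*(-1/252620) = -2272107/63155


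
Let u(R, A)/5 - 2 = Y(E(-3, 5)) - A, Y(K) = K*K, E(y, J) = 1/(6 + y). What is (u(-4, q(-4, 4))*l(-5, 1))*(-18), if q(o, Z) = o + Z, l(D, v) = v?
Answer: -190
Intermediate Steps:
Y(K) = K²
q(o, Z) = Z + o
u(R, A) = 95/9 - 5*A (u(R, A) = 10 + 5*((1/(6 - 3))² - A) = 10 + 5*((1/3)² - A) = 10 + 5*((⅓)² - A) = 10 + 5*(⅑ - A) = 10 + (5/9 - 5*A) = 95/9 - 5*A)
(u(-4, q(-4, 4))*l(-5, 1))*(-18) = ((95/9 - 5*(4 - 4))*1)*(-18) = ((95/9 - 5*0)*1)*(-18) = ((95/9 + 0)*1)*(-18) = ((95/9)*1)*(-18) = (95/9)*(-18) = -190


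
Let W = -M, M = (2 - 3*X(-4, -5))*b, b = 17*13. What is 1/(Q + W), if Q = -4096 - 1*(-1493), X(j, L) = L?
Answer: -1/6360 ≈ -0.00015723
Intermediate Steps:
b = 221
Q = -2603 (Q = -4096 + 1493 = -2603)
M = 3757 (M = (2 - 3*(-5))*221 = (2 + 15)*221 = 17*221 = 3757)
W = -3757 (W = -1*3757 = -3757)
1/(Q + W) = 1/(-2603 - 3757) = 1/(-6360) = -1/6360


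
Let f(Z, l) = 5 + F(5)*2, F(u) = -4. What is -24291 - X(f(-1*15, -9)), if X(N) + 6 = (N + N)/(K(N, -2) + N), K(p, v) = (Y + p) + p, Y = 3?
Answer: -24286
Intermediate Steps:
K(p, v) = 3 + 2*p (K(p, v) = (3 + p) + p = 3 + 2*p)
f(Z, l) = -3 (f(Z, l) = 5 - 4*2 = 5 - 8 = -3)
X(N) = -6 + 2*N/(3 + 3*N) (X(N) = -6 + (N + N)/((3 + 2*N) + N) = -6 + (2*N)/(3 + 3*N) = -6 + 2*N/(3 + 3*N))
-24291 - X(f(-1*15, -9)) = -24291 - 2*(-9 - 8*(-3))/(3*(1 - 3)) = -24291 - 2*(-9 + 24)/(3*(-2)) = -24291 - 2*(-1)*15/(3*2) = -24291 - 1*(-5) = -24291 + 5 = -24286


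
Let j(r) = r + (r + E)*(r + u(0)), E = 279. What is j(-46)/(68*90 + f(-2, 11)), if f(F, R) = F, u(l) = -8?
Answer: -902/437 ≈ -2.0641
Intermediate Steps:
j(r) = r + (-8 + r)*(279 + r) (j(r) = r + (r + 279)*(r - 8) = r + (279 + r)*(-8 + r) = r + (-8 + r)*(279 + r))
j(-46)/(68*90 + f(-2, 11)) = (-2232 + (-46)**2 + 272*(-46))/(68*90 - 2) = (-2232 + 2116 - 12512)/(6120 - 2) = -12628/6118 = -12628*1/6118 = -902/437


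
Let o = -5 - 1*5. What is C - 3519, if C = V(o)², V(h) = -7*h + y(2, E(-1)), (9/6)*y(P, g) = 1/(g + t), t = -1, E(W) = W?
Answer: 12010/9 ≈ 1334.4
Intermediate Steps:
o = -10 (o = -5 - 5 = -10)
y(P, g) = 2/(3*(-1 + g)) (y(P, g) = 2/(3*(g - 1)) = 2/(3*(-1 + g)))
V(h) = -⅓ - 7*h (V(h) = -7*h + 2/(3*(-1 - 1)) = -7*h + (⅔)/(-2) = -7*h + (⅔)*(-½) = -7*h - ⅓ = -⅓ - 7*h)
C = 43681/9 (C = (-⅓ - 7*(-10))² = (-⅓ + 70)² = (209/3)² = 43681/9 ≈ 4853.4)
C - 3519 = 43681/9 - 3519 = 12010/9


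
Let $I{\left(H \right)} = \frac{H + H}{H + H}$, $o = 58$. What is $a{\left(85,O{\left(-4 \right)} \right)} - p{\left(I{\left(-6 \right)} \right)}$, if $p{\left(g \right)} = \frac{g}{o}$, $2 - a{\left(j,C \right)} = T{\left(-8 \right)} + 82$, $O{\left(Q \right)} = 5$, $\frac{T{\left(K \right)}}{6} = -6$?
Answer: $- \frac{2553}{58} \approx -44.017$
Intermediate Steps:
$T{\left(K \right)} = -36$ ($T{\left(K \right)} = 6 \left(-6\right) = -36$)
$a{\left(j,C \right)} = -44$ ($a{\left(j,C \right)} = 2 - \left(-36 + 82\right) = 2 - 46 = -44$)
$I{\left(H \right)} = 1$ ($I{\left(H \right)} = \frac{2 H}{2 H} = 2 H \frac{1}{2 H} = 1$)
$p{\left(g \right)} = \frac{g}{58}$
$a{\left(85,O{\left(-4 \right)} \right)} - p{\left(I{\left(-6 \right)} \right)} = -44 - \frac{1}{58} \cdot 1 = -44 - \frac{1}{58} = - \frac{2553}{58}$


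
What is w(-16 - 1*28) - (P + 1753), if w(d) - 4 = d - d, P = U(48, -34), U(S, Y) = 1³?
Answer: -1750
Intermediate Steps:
U(S, Y) = 1
P = 1
w(d) = 4 (w(d) = 4 + (d - d) = 4 + 0 = 4)
w(-16 - 1*28) - (P + 1753) = 4 - (1 + 1753) = 4 - 1*1754 = 4 - 1754 = -1750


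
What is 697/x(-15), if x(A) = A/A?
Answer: 697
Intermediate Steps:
x(A) = 1
697/x(-15) = 697/1 = 697*1 = 697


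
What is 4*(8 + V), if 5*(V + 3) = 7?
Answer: 128/5 ≈ 25.600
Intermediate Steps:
V = -8/5 (V = -3 + (1/5)*7 = -3 + 7/5 = -8/5 ≈ -1.6000)
4*(8 + V) = 4*(8 - 8/5) = 4*(32/5) = 128/5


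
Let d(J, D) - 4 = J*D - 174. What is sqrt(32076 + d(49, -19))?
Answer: 5*sqrt(1239) ≈ 176.00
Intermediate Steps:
d(J, D) = -170 + D*J (d(J, D) = 4 + (J*D - 174) = 4 + (D*J - 174) = 4 + (-174 + D*J) = -170 + D*J)
sqrt(32076 + d(49, -19)) = sqrt(32076 + (-170 - 19*49)) = sqrt(32076 + (-170 - 931)) = sqrt(32076 - 1101) = sqrt(30975) = 5*sqrt(1239)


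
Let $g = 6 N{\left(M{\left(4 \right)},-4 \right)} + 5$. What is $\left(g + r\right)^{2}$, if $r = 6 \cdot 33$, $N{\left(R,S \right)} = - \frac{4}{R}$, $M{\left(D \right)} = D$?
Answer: $38809$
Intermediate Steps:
$r = 198$
$g = -1$ ($g = 6 \left(- \frac{4}{4}\right) + 5 = 6 \left(\left(-4\right) \frac{1}{4}\right) + 5 = 6 \left(-1\right) + 5 = -6 + 5 = -1$)
$\left(g + r\right)^{2} = \left(-1 + 198\right)^{2} = 197^{2} = 38809$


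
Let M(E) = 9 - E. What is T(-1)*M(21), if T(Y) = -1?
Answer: 12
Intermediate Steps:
T(-1)*M(21) = -(9 - 1*21) = -(9 - 21) = -1*(-12) = 12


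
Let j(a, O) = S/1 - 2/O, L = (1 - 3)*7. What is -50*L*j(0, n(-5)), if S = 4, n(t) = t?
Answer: 3080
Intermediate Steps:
L = -14 (L = -2*7 = -14)
j(a, O) = 4 - 2/O (j(a, O) = 4/1 - 2/O = 4*1 - 2/O = 4 - 2/O)
-50*L*j(0, n(-5)) = -(-700)*(4 - 2/(-5)) = -(-700)*(4 - 2*(-1/5)) = -(-700)*(4 + 2/5) = -(-700)*22/5 = -50*(-308/5) = 3080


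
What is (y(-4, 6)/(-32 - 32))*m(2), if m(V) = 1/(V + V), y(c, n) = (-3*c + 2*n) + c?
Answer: -5/64 ≈ -0.078125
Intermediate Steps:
y(c, n) = -2*c + 2*n
m(V) = 1/(2*V)
(y(-4, 6)/(-32 - 32))*m(2) = ((-2*(-4) + 2*6)/(-32 - 32))*((½)/2) = ((8 + 12)/(-64))*((½)*(½)) = (20*(-1/64))*(¼) = -5/16*¼ = -5/64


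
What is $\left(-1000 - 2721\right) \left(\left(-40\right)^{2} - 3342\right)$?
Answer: $6481982$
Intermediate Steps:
$\left(-1000 - 2721\right) \left(\left(-40\right)^{2} - 3342\right) = - 3721 \left(1600 - 3342\right) = \left(-3721\right) \left(-1742\right) = 6481982$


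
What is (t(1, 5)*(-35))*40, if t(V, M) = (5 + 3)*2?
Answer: -22400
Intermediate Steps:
t(V, M) = 16 (t(V, M) = 8*2 = 16)
(t(1, 5)*(-35))*40 = (16*(-35))*40 = -560*40 = -22400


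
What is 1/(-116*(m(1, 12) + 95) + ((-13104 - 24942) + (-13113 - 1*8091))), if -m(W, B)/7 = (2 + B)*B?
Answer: 1/66146 ≈ 1.5118e-5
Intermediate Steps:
m(W, B) = -7*B*(2 + B) (m(W, B) = -7*(2 + B)*B = -7*B*(2 + B))
1/(-116*(m(1, 12) + 95) + ((-13104 - 24942) + (-13113 - 1*8091))) = 1/(-116*(-7*12*(2 + 12) + 95) + ((-13104 - 24942) + (-13113 - 1*8091))) = 1/(-116*(-7*12*14 + 95) + (-38046 + (-13113 - 8091))) = 1/(-116*(-1176 + 95) + (-38046 - 21204)) = 1/(-116*(-1081) - 59250) = 1/(125396 - 59250) = 1/66146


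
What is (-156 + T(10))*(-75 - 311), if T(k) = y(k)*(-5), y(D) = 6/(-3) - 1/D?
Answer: 56163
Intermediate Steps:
y(D) = -2 - 1/D (y(D) = 6*(-1/3) - 1/D = -2 - 1/D)
T(k) = 10 + 5/k (T(k) = (-2 - 1/k)*(-5) = 10 + 5/k)
(-156 + T(10))*(-75 - 311) = (-156 + (10 + 5/10))*(-75 - 311) = (-156 + (10 + 5*(1/10)))*(-386) = (-156 + (10 + 1/2))*(-386) = (-156 + 21/2)*(-386) = -291/2*(-386) = 56163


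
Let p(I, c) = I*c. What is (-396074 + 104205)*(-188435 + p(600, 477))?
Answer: -28534572785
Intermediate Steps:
(-396074 + 104205)*(-188435 + p(600, 477)) = (-396074 + 104205)*(-188435 + 600*477) = -291869*(-188435 + 286200) = -291869*97765 = -28534572785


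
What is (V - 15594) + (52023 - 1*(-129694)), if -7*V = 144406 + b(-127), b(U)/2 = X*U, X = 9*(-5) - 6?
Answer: 143643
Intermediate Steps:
X = -51 (X = -45 - 6 = -51)
b(U) = -102*U (b(U) = 2*(-51*U) = -102*U)
V = -22480 (V = -(144406 - 102*(-127))/7 = -(144406 + 12954)/7 = -⅐*157360 = -22480)
(V - 15594) + (52023 - 1*(-129694)) = (-22480 - 15594) + (52023 - 1*(-129694)) = -38074 + (52023 + 129694) = -38074 + 181717 = 143643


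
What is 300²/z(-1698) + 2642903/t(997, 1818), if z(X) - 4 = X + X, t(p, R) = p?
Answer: 554687311/211364 ≈ 2624.3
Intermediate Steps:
z(X) = 4 + 2*X (z(X) = 4 + (X + X) = 4 + 2*X)
300²/z(-1698) + 2642903/t(997, 1818) = 300²/(4 + 2*(-1698)) + 2642903/997 = 90000/(4 - 3396) + 2642903*(1/997) = 90000/(-3392) + 2642903/997 = 90000*(-1/3392) + 2642903/997 = -5625/212 + 2642903/997 = 554687311/211364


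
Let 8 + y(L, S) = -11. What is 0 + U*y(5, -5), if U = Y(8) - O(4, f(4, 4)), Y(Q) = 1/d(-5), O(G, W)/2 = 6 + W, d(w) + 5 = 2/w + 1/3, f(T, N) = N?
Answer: 1535/4 ≈ 383.75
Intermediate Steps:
d(w) = -14/3 + 2/w (d(w) = -5 + (2/w + 1/3) = -5 + (1/3 + 2/w) = -14/3 + 2/w)
y(L, S) = -19 (y(L, S) = -8 - 11 = -19)
O(G, W) = 12 + 2*W (O(G, W) = 2*(6 + W) = 12 + 2*W)
Y(Q) = -15/76 (Y(Q) = 1/(-14/3 + 2/(-5)) = 1/(-14/3 + 2*(-1/5)) = 1/(-14/3 - 2/5) = 1/(-76/15) = -15/76)
U = -1535/76 (U = -15/76 - (12 + 2*4) = -15/76 - (12 + 8) = -15/76 - 1*20 = -15/76 - 20 = -1535/76 ≈ -20.197)
0 + U*y(5, -5) = 0 - 1535/76*(-19) = 0 + 1535/4 = 1535/4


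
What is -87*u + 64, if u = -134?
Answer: 11722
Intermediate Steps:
-87*u + 64 = -87*(-134) + 64 = 11658 + 64 = 11722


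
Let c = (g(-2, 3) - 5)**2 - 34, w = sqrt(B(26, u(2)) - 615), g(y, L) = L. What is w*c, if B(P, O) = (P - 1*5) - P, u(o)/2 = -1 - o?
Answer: -60*I*sqrt(155) ≈ -746.99*I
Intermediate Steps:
u(o) = -2 - 2*o (u(o) = 2*(-1 - o) = -2 - 2*o)
B(P, O) = -5 (B(P, O) = (P - 5) - P = (-5 + P) - P = -5)
w = 2*I*sqrt(155) (w = sqrt(-5 - 615) = sqrt(-620) = 2*I*sqrt(155) ≈ 24.9*I)
c = -30 (c = (3 - 5)**2 - 34 = (-2)**2 - 34 = 4 - 34 = -30)
w*c = (2*I*sqrt(155))*(-30) = -60*I*sqrt(155)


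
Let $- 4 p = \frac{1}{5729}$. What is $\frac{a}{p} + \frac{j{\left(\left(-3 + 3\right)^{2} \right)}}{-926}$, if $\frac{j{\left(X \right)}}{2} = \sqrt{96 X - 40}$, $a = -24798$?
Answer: $568270968 - \frac{2 i \sqrt{10}}{463} \approx 5.6827 \cdot 10^{8} - 0.01366 i$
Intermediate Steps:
$j{\left(X \right)} = 2 \sqrt{-40 + 96 X}$ ($j{\left(X \right)} = 2 \sqrt{96 X - 40} = 2 \sqrt{-40 + 96 X}$)
$p = - \frac{1}{22916}$ ($p = - \frac{1}{4 \cdot 5729} = \left(- \frac{1}{4}\right) \frac{1}{5729} = - \frac{1}{22916} \approx -4.3638 \cdot 10^{-5}$)
$\frac{a}{p} + \frac{j{\left(\left(-3 + 3\right)^{2} \right)}}{-926} = - \frac{24798}{- \frac{1}{22916}} + \frac{4 \sqrt{-10 + 24 \left(-3 + 3\right)^{2}}}{-926} = \left(-24798\right) \left(-22916\right) + 4 \sqrt{-10 + 24 \cdot 0^{2}} \left(- \frac{1}{926}\right) = 568270968 + 4 \sqrt{-10 + 24 \cdot 0} \left(- \frac{1}{926}\right) = 568270968 + 4 \sqrt{-10 + 0} \left(- \frac{1}{926}\right) = 568270968 + 4 \sqrt{-10} \left(- \frac{1}{926}\right) = 568270968 + 4 i \sqrt{10} \left(- \frac{1}{926}\right) = 568270968 - \frac{2 i \sqrt{10}}{463}$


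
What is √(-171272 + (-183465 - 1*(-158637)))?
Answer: 10*I*√1961 ≈ 442.83*I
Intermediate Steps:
√(-171272 + (-183465 - 1*(-158637))) = √(-171272 + (-183465 + 158637)) = √(-171272 - 24828) = √(-196100) = 10*I*√1961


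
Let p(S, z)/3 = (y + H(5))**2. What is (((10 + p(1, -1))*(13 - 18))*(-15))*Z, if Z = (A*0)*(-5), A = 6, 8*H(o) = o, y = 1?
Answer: 0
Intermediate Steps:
H(o) = o/8
p(S, z) = 507/64 (p(S, z) = 3*(1 + (1/8)*5)**2 = 3*(1 + 5/8)**2 = 3*(13/8)**2 = 3*(169/64) = 507/64)
Z = 0 (Z = (6*0)*(-5) = 0*(-5) = 0)
(((10 + p(1, -1))*(13 - 18))*(-15))*Z = (((10 + 507/64)*(13 - 18))*(-15))*0 = (((1147/64)*(-5))*(-15))*0 = -5735/64*(-15)*0 = (86025/64)*0 = 0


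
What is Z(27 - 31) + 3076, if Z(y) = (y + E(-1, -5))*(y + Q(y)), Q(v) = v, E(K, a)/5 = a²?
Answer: 2108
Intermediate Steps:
E(K, a) = 5*a²
Z(y) = 2*y*(125 + y) (Z(y) = (y + 5*(-5)²)*(y + y) = (y + 5*25)*(2*y) = (y + 125)*(2*y) = (125 + y)*(2*y) = 2*y*(125 + y))
Z(27 - 31) + 3076 = 2*(27 - 31)*(125 + (27 - 31)) + 3076 = 2*(-4)*(125 - 4) + 3076 = 2*(-4)*121 + 3076 = -968 + 3076 = 2108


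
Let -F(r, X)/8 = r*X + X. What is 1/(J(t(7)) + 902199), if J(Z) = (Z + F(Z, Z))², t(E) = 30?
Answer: 1/55810299 ≈ 1.7918e-8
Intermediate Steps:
F(r, X) = -8*X - 8*X*r (F(r, X) = -8*(r*X + X) = -8*(X*r + X) = -8*(X + X*r) = -8*X - 8*X*r)
J(Z) = (Z - 8*Z*(1 + Z))²
1/(J(t(7)) + 902199) = 1/(30²*(7 + 8*30)² + 902199) = 1/(900*(7 + 240)² + 902199) = 1/(900*247² + 902199) = 1/(900*61009 + 902199) = 1/(54908100 + 902199) = 1/55810299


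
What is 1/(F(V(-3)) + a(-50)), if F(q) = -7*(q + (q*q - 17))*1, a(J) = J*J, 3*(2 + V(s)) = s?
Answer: 1/2577 ≈ 0.00038805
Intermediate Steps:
V(s) = -2 + s/3
a(J) = J²
F(q) = 119 - 7*q - 7*q² (F(q) = -7*(q + (q² - 17))*1 = -7*(q + (-17 + q²))*1 = -7*(-17 + q + q²)*1 = (119 - 7*q - 7*q²)*1 = 119 - 7*q - 7*q²)
1/(F(V(-3)) + a(-50)) = 1/((119 - 7*(-2 + (⅓)*(-3)) - 7*(-2 + (⅓)*(-3))²) + (-50)²) = 1/((119 - 7*(-2 - 1) - 7*(-2 - 1)²) + 2500) = 1/((119 - 7*(-3) - 7*(-3)²) + 2500) = 1/((119 + 21 - 7*9) + 2500) = 1/((119 + 21 - 63) + 2500) = 1/(77 + 2500) = 1/2577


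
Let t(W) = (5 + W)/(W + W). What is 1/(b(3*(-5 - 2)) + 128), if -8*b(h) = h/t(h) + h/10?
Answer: 320/43249 ≈ 0.0073990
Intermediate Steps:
t(W) = (5 + W)/(2*W) (t(W) = (5 + W)/((2*W)) = (5 + W)*(1/(2*W)) = (5 + W)/(2*W))
b(h) = -h/80 - h²/(4*(5 + h)) (b(h) = -(h/(((5 + h)/(2*h))) + h/10)/8 = -(h*(2*h/(5 + h)) + h*(⅒))/8 = -(2*h²/(5 + h) + h/10)/8 = -(h/10 + 2*h²/(5 + h))/8 = -h/80 - h²/(4*(5 + h)))
1/(b(3*(-5 - 2)) + 128) = 1/((3*(-5 - 2))*(-5 - 63*(-5 - 2))/(80*(5 + 3*(-5 - 2))) + 128) = 1/((3*(-7))*(-5 - 63*(-7))/(80*(5 + 3*(-7))) + 128) = 1/((1/80)*(-21)*(-5 - 21*(-21))/(5 - 21) + 128) = 1/((1/80)*(-21)*(-5 + 441)/(-16) + 128) = 1/((1/80)*(-21)*(-1/16)*436 + 128) = 1/(2289/320 + 128) = 1/(43249/320) = 320/43249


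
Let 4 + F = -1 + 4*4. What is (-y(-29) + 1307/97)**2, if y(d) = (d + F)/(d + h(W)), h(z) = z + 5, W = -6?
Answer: 38987536/235225 ≈ 165.75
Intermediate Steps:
F = 11 (F = -4 + (-1 + 4*4) = -4 + (-1 + 16) = -4 + 15 = 11)
h(z) = 5 + z
y(d) = (11 + d)/(-1 + d) (y(d) = (d + 11)/(d + (5 - 6)) = (11 + d)/(d - 1) = (11 + d)/(-1 + d))
(-y(-29) + 1307/97)**2 = (-(11 - 29)/(-1 - 29) + 1307/97)**2 = (-(-18)/(-30) + 1307*(1/97))**2 = (-(-1)*(-18)/30 + 1307/97)**2 = (-1*3/5 + 1307/97)**2 = (-3/5 + 1307/97)**2 = (6244/485)**2 = 38987536/235225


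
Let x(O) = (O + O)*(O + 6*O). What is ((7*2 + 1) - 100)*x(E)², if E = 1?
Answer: -16660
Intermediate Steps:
x(O) = 14*O² (x(O) = (2*O)*(7*O) = 14*O²)
((7*2 + 1) - 100)*x(E)² = ((7*2 + 1) - 100)*(14*1²)² = ((14 + 1) - 100)*(14*1)² = (15 - 100)*14² = -85*196 = -16660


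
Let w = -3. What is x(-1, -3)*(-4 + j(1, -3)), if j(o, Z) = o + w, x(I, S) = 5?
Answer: -30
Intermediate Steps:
j(o, Z) = -3 + o (j(o, Z) = o - 3 = -3 + o)
x(-1, -3)*(-4 + j(1, -3)) = 5*(-4 + (-3 + 1)) = 5*(-4 - 2) = 5*(-6) = -30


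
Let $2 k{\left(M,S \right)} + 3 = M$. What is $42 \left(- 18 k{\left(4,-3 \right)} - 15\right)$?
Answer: $-1008$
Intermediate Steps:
$k{\left(M,S \right)} = - \frac{3}{2} + \frac{M}{2}$
$42 \left(- 18 k{\left(4,-3 \right)} - 15\right) = 42 \left(- 18 \left(- \frac{3}{2} + \frac{1}{2} \cdot 4\right) - 15\right) = 42 \left(- 18 \left(- \frac{3}{2} + 2\right) - 15\right) = 42 \left(\left(-18\right) \frac{1}{2} - 15\right) = 42 \left(-9 - 15\right) = 42 \left(-24\right) = -1008$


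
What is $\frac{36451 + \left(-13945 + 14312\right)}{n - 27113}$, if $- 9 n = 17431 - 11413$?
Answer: $- \frac{110454}{83345} \approx -1.3253$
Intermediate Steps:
$n = - \frac{2006}{3}$ ($n = - \frac{17431 - 11413}{9} = \left(- \frac{1}{9}\right) 6018 = - \frac{2006}{3} \approx -668.67$)
$\frac{36451 + \left(-13945 + 14312\right)}{n - 27113} = \frac{36451 + \left(-13945 + 14312\right)}{- \frac{2006}{3} - 27113} = \frac{36451 + 367}{- \frac{83345}{3}} = 36818 \left(- \frac{3}{83345}\right) = - \frac{110454}{83345}$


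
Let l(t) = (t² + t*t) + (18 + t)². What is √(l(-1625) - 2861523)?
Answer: 8*√78159 ≈ 2236.6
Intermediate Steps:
l(t) = (18 + t)² + 2*t² (l(t) = (t² + t²) + (18 + t)² = 2*t² + (18 + t)² = (18 + t)² + 2*t²)
√(l(-1625) - 2861523) = √(((18 - 1625)² + 2*(-1625)²) - 2861523) = √(((-1607)² + 2*2640625) - 2861523) = √((2582449 + 5281250) - 2861523) = √(7863699 - 2861523) = √5002176 = 8*√78159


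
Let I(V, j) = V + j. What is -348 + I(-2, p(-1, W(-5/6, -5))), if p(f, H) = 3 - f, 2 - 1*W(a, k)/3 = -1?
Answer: -346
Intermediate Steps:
W(a, k) = 9 (W(a, k) = 6 - 3*(-1) = 6 + 3 = 9)
-348 + I(-2, p(-1, W(-5/6, -5))) = -348 + (-2 + (3 - 1*(-1))) = -348 + (-2 + (3 + 1)) = -348 + (-2 + 4) = -348 + 2 = -346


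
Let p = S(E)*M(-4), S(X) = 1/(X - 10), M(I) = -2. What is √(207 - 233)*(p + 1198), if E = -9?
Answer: 22764*I*√26/19 ≈ 6109.2*I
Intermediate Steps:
S(X) = 1/(-10 + X)
p = 2/19 (p = -2/(-10 - 9) = -2/(-19) = -1/19*(-2) = 2/19 ≈ 0.10526)
√(207 - 233)*(p + 1198) = √(207 - 233)*(2/19 + 1198) = √(-26)*(22764/19) = (I*√26)*(22764/19) = 22764*I*√26/19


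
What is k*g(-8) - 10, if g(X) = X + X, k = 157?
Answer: -2522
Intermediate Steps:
g(X) = 2*X
k*g(-8) - 10 = 157*(2*(-8)) - 10 = 157*(-16) - 10 = -2512 - 10 = -2522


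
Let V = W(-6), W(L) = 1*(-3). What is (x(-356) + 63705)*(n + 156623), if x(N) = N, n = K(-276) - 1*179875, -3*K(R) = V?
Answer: -1472927599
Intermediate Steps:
W(L) = -3
V = -3
K(R) = 1 (K(R) = -⅓*(-3) = 1)
n = -179874 (n = 1 - 1*179875 = 1 - 179875 = -179874)
(x(-356) + 63705)*(n + 156623) = (-356 + 63705)*(-179874 + 156623) = 63349*(-23251) = -1472927599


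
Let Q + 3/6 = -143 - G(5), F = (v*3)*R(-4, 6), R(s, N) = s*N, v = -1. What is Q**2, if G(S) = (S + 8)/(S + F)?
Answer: 489515625/23716 ≈ 20641.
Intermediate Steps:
R(s, N) = N*s
F = 72 (F = (-1*3)*(6*(-4)) = -3*(-24) = 72)
G(S) = (8 + S)/(72 + S) (G(S) = (S + 8)/(S + 72) = (8 + S)/(72 + S))
Q = -22125/154 (Q = -1/2 + (-143 - (8 + 5)/(72 + 5)) = -1/2 + (-143 - 13/77) = -1/2 - 11024/77 = -22125/154 ≈ -143.67)
Q**2 = (-22125/154)**2 = 489515625/23716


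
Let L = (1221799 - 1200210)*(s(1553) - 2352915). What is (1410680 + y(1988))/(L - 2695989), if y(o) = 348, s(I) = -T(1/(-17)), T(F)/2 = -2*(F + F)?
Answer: -5996869/215899099355 ≈ -2.7776e-5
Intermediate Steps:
T(F) = -8*F (T(F) = 2*(-2*(F + F)) = 2*(-4*F) = -8*F)
s(I) = -8/17 (s(I) = -(-8)/(-17) = -(-8)*(-1)/17 = -1*8/17 = -8/17)
L = -863550565607/17 (L = (1221799 - 1200210)*(-8/17 - 2352915) = 21589*(-39999563/17) = -863550565607/17 ≈ -5.0797e+10)
(1410680 + y(1988))/(L - 2695989) = (1410680 + 348)/(-863550565607/17 - 2695989) = 1411028/(-863596397420/17) = 1411028*(-17/863596397420) = -5996869/215899099355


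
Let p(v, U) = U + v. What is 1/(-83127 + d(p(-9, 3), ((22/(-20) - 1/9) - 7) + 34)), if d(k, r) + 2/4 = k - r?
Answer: -45/3742168 ≈ -1.2025e-5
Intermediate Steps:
d(k, r) = -½ + k - r (d(k, r) = -½ + (k - r) = -½ + k - r)
1/(-83127 + d(p(-9, 3), ((22/(-20) - 1/9) - 7) + 34)) = 1/(-83127 + (-½ + (3 - 9) - (((22/(-20) - 1/9) - 7) + 34))) = 1/(-83127 + (-½ - 6 - (((22*(-1/20) - 1*⅑) - 7) + 34))) = 1/(-83127 + (-½ - 6 - (((-11/10 - ⅑) - 7) + 34))) = 1/(-83127 + (-½ - 6 - ((-109/90 - 7) + 34))) = 1/(-83127 + (-½ - 6 - (-739/90 + 34))) = 1/(-83127 + (-½ - 6 - 1*2321/90)) = 1/(-83127 + (-½ - 6 - 2321/90)) = 1/(-83127 - 1453/45) = 1/(-3742168/45) = -45/3742168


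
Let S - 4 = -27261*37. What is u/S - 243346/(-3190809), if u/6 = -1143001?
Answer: 22128038939792/3218419070277 ≈ 6.8754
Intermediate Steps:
S = -1008653 (S = 4 - 27261*37 = 4 - 1008657 = -1008653)
u = -6858006 (u = 6*(-1143001) = -6858006)
u/S - 243346/(-3190809) = -6858006/(-1008653) - 243346/(-3190809) = -6858006*(-1/1008653) - 243346*(-1/3190809) = 6858006/1008653 + 243346/3190809 = 22128038939792/3218419070277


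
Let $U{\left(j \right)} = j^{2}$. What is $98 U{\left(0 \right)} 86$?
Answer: $0$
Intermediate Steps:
$98 U{\left(0 \right)} 86 = 98 \cdot 0^{2} \cdot 86 = 98 \cdot 0 \cdot 86 = 0 \cdot 86 = 0$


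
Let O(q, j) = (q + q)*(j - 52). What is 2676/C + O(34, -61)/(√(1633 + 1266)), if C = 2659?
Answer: 2676/2659 - 7684*√2899/2899 ≈ -141.71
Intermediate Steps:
O(q, j) = 2*q*(-52 + j) (O(q, j) = (2*q)*(-52 + j) = 2*q*(-52 + j))
2676/C + O(34, -61)/(√(1633 + 1266)) = 2676/2659 + (2*34*(-52 - 61))/(√(1633 + 1266)) = 2676*(1/2659) + (2*34*(-113))/(√2899) = 2676/2659 - 7684*√2899/2899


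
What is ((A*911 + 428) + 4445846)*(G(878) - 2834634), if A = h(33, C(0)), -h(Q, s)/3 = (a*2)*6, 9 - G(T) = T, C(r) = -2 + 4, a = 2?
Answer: -12421436953046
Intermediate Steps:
C(r) = 2
G(T) = 9 - T
h(Q, s) = -72 (h(Q, s) = -3*2*2*6 = -12*6 = -3*24 = -72)
A = -72
((A*911 + 428) + 4445846)*(G(878) - 2834634) = ((-72*911 + 428) + 4445846)*((9 - 1*878) - 2834634) = ((-65592 + 428) + 4445846)*((9 - 878) - 2834634) = (-65164 + 4445846)*(-869 - 2834634) = 4380682*(-2835503) = -12421436953046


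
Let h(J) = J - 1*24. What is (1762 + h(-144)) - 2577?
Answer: -983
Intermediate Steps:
h(J) = -24 + J (h(J) = J - 24 = -24 + J)
(1762 + h(-144)) - 2577 = (1762 + (-24 - 144)) - 2577 = (1762 - 168) - 2577 = 1594 - 2577 = -983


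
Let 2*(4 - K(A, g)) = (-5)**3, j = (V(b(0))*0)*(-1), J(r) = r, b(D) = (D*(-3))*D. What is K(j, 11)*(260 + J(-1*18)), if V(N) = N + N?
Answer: 16093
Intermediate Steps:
b(D) = -3*D**2 (b(D) = (-3*D)*D = -3*D**2)
V(N) = 2*N
j = 0 (j = ((2*(-3*0**2))*0)*(-1) = ((2*(-3*0))*0)*(-1) = ((2*0)*0)*(-1) = (0*0)*(-1) = 0*(-1) = 0)
K(A, g) = 133/2 (K(A, g) = 4 - 1/2*(-5)**3 = 4 - 1/2*(-125) = 4 + 125/2 = 133/2)
K(j, 11)*(260 + J(-1*18)) = 133*(260 - 1*18)/2 = 133*(260 - 18)/2 = (133/2)*242 = 16093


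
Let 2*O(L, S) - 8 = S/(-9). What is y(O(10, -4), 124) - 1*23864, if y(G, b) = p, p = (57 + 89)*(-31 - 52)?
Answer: -35982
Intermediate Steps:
O(L, S) = 4 - S/18 (O(L, S) = 4 + (S/(-9))/2 = 4 + (S*(-⅑))/2 = 4 + (-S/9)/2 = 4 - S/18)
p = -12118 (p = 146*(-83) = -12118)
y(G, b) = -12118
y(O(10, -4), 124) - 1*23864 = -12118 - 1*23864 = -12118 - 23864 = -35982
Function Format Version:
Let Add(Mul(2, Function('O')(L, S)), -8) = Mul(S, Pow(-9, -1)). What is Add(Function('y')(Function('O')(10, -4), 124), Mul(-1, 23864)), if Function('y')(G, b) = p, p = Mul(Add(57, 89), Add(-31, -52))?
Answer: -35982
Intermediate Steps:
Function('O')(L, S) = Add(4, Mul(Rational(-1, 18), S)) (Function('O')(L, S) = Add(4, Mul(Rational(1, 2), Mul(S, Pow(-9, -1)))) = Add(4, Mul(Rational(1, 2), Mul(S, Rational(-1, 9)))) = Add(4, Mul(Rational(1, 2), Mul(Rational(-1, 9), S))) = Add(4, Mul(Rational(-1, 18), S)))
p = -12118 (p = Mul(146, -83) = -12118)
Function('y')(G, b) = -12118
Add(Function('y')(Function('O')(10, -4), 124), Mul(-1, 23864)) = Add(-12118, Mul(-1, 23864)) = Add(-12118, -23864) = -35982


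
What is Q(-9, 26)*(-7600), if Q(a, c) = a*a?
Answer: -615600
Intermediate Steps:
Q(a, c) = a²
Q(-9, 26)*(-7600) = (-9)²*(-7600) = 81*(-7600) = -615600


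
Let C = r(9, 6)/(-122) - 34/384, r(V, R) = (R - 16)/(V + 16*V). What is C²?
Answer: 2763289489/356781625344 ≈ 0.0077450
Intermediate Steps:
r(V, R) = (-16 + R)/(17*V) (r(V, R) = (-16 + R)/((17*V)) = (-16 + R)*(1/(17*V)) = (-16 + R)/(17*V))
C = -52567/597312 (C = ((1/17)*(-16 + 6)/9)/(-122) - 34/384 = ((1/17)*(⅑)*(-10))*(-1/122) - 34*1/384 = -10/153*(-1/122) - 17/192 = 5/9333 - 17/192 = -52567/597312 ≈ -0.088006)
C² = (-52567/597312)² = 2763289489/356781625344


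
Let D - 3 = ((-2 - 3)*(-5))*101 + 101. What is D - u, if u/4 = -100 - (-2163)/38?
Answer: 53225/19 ≈ 2801.3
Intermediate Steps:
D = 2629 (D = 3 + (((-2 - 3)*(-5))*101 + 101) = 3 + (-5*(-5)*101 + 101) = 3 + (25*101 + 101) = 3 + (2525 + 101) = 3 + 2626 = 2629)
u = -3274/19 (u = 4*(-100 - (-2163)/38) = 4*(-100 - 103*(-21/38)) = 4*(-100 + 2163/38) = 4*(-1637/38) = -3274/19 ≈ -172.32)
D - u = 2629 - 1*(-3274/19) = 2629 + 3274/19 = 53225/19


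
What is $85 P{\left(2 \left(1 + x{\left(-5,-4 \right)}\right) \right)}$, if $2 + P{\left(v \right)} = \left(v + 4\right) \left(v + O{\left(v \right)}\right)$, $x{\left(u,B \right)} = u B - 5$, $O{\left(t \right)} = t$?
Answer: $195670$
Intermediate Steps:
$x{\left(u,B \right)} = -5 + B u$ ($x{\left(u,B \right)} = B u - 5 = -5 + B u$)
$P{\left(v \right)} = -2 + 2 v \left(4 + v\right)$ ($P{\left(v \right)} = -2 + \left(v + 4\right) \left(v + v\right) = -2 + \left(4 + v\right) 2 v = -2 + 2 v \left(4 + v\right)$)
$85 P{\left(2 \left(1 + x{\left(-5,-4 \right)}\right) \right)} = 85 \left(-2 + 2 \left(2 \left(1 - -15\right)\right)^{2} + 8 \cdot 2 \left(1 - -15\right)\right) = 85 \left(-2 + 2 \left(2 \left(1 + \left(-5 + 20\right)\right)\right)^{2} + 8 \cdot 2 \left(1 + \left(-5 + 20\right)\right)\right) = 85 \left(-2 + 2 \left(2 \left(1 + 15\right)\right)^{2} + 8 \cdot 2 \left(1 + 15\right)\right) = 85 \left(-2 + 2 \left(2 \cdot 16\right)^{2} + 8 \cdot 2 \cdot 16\right) = 85 \left(-2 + 2 \cdot 32^{2} + 8 \cdot 32\right) = 85 \left(-2 + 2 \cdot 1024 + 256\right) = 85 \left(-2 + 2048 + 256\right) = 85 \cdot 2302 = 195670$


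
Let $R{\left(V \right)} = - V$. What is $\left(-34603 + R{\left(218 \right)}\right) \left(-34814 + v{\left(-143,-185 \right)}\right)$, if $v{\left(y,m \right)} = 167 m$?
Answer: $2288053089$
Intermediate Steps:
$\left(-34603 + R{\left(218 \right)}\right) \left(-34814 + v{\left(-143,-185 \right)}\right) = \left(-34603 - 218\right) \left(-34814 + 167 \left(-185\right)\right) = \left(-34603 - 218\right) \left(-34814 - 30895\right) = \left(-34821\right) \left(-65709\right) = 2288053089$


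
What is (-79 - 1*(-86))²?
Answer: 49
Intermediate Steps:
(-79 - 1*(-86))² = (-79 + 86)² = 7² = 49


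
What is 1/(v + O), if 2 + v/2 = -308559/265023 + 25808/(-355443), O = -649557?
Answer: -317173637/206024409435143 ≈ -1.5395e-6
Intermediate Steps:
v = -2053306334/317173637 (v = -4 + 2*(-308559/265023 + 25808/(-355443)) = -4 + 2*(-308559*1/265023 + 25808*(-1/355443)) = -4 + 2*(-102853/88341 - 25808/355443) = -4 + 2*(-392305893/317173637) = -4 - 784611786/317173637 = -2053306334/317173637 ≈ -6.4738)
1/(v + O) = 1/(-2053306334/317173637 - 649557) = 1/(-206024409435143/317173637) = -317173637/206024409435143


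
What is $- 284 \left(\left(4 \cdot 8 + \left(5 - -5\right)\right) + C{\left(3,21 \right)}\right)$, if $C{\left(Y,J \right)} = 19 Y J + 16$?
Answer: $-356420$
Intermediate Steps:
$C{\left(Y,J \right)} = 16 + 19 J Y$ ($C{\left(Y,J \right)} = 19 J Y + 16 = 16 + 19 J Y$)
$- 284 \left(\left(4 \cdot 8 + \left(5 - -5\right)\right) + C{\left(3,21 \right)}\right) = - 284 \left(\left(4 \cdot 8 + \left(5 - -5\right)\right) + \left(16 + 19 \cdot 21 \cdot 3\right)\right) = - 284 \left(\left(32 + \left(5 + 5\right)\right) + \left(16 + 1197\right)\right) = - 284 \left(\left(32 + 10\right) + 1213\right) = - 284 \left(42 + 1213\right) = \left(-284\right) 1255 = -356420$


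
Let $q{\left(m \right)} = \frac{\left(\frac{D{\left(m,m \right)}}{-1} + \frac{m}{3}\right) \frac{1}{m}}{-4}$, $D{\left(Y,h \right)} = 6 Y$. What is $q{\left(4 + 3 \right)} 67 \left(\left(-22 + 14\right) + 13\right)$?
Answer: $\frac{5695}{12} \approx 474.58$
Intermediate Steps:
$q{\left(m \right)} = \frac{17}{12}$ ($q{\left(m \right)} = \frac{\left(\frac{6 m}{-1} + \frac{m}{3}\right) \frac{1}{m}}{-4} = \frac{6 m \left(-1\right) + m \frac{1}{3}}{m} \left(- \frac{1}{4}\right) = \frac{- 6 m + \frac{m}{3}}{m} \left(- \frac{1}{4}\right) = \frac{\left(- \frac{17}{3}\right) m}{m} \left(- \frac{1}{4}\right) = \left(- \frac{17}{3}\right) \left(- \frac{1}{4}\right) = \frac{17}{12}$)
$q{\left(4 + 3 \right)} 67 \left(\left(-22 + 14\right) + 13\right) = \frac{17}{12} \cdot 67 \left(\left(-22 + 14\right) + 13\right) = \frac{1139 \left(-8 + 13\right)}{12} = \frac{1139}{12} \cdot 5 = \frac{5695}{12}$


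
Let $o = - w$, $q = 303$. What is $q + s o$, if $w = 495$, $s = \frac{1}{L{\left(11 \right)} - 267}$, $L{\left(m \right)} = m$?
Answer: $\frac{78063}{256} \approx 304.93$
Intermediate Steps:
$s = - \frac{1}{256}$ ($s = \frac{1}{11 - 267} = \frac{1}{-256} = - \frac{1}{256} \approx -0.0039063$)
$o = -495$ ($o = \left(-1\right) 495 = -495$)
$q + s o = 303 - - \frac{495}{256} = 303 + \frac{495}{256} = \frac{78063}{256}$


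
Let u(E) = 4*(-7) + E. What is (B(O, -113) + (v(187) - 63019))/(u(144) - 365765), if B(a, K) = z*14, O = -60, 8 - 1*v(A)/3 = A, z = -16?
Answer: 21260/121883 ≈ 0.17443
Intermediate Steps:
v(A) = 24 - 3*A
B(a, K) = -224 (B(a, K) = -16*14 = -224)
u(E) = -28 + E
(B(O, -113) + (v(187) - 63019))/(u(144) - 365765) = (-224 + ((24 - 3*187) - 63019))/((-28 + 144) - 365765) = (-224 + ((24 - 561) - 63019))/(116 - 365765) = (-224 + (-537 - 63019))/(-365649) = (-224 - 63556)*(-1/365649) = -63780*(-1/365649) = 21260/121883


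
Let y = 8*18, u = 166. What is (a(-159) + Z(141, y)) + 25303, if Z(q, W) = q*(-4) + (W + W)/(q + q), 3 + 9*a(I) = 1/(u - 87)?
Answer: 826726199/33417 ≈ 24740.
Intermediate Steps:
a(I) = -236/711 (a(I) = -⅓ + 1/(9*(166 - 87)) = -⅓ + (⅑)/79 = -⅓ + (⅑)*(1/79) = -⅓ + 1/711 = -236/711)
y = 144
Z(q, W) = -4*q + W/q (Z(q, W) = -4*q + (2*W)/((2*q)) = -4*q + (2*W)*(1/(2*q)) = -4*q + W/q)
(a(-159) + Z(141, y)) + 25303 = (-236/711 + (-4*141 + 144/141)) + 25303 = (-236/711 + (-564 + 144*(1/141))) + 25303 = (-236/711 + (-564 + 48/47)) + 25303 = (-236/711 - 26460/47) + 25303 = -18824152/33417 + 25303 = 826726199/33417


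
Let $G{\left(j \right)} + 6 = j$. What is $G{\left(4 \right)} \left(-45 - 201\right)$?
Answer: $492$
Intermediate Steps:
$G{\left(j \right)} = -6 + j$
$G{\left(4 \right)} \left(-45 - 201\right) = \left(-6 + 4\right) \left(-45 - 201\right) = - 2 \left(-45 - 201\right) = \left(-2\right) \left(-246\right) = 492$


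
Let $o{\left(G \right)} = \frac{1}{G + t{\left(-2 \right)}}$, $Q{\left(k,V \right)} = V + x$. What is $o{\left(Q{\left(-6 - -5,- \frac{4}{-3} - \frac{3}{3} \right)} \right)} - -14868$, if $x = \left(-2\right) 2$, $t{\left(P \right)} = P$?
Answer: $\frac{252753}{17} \approx 14868.0$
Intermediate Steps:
$x = -4$
$Q{\left(k,V \right)} = -4 + V$ ($Q{\left(k,V \right)} = V - 4 = -4 + V$)
$o{\left(G \right)} = \frac{1}{-2 + G}$ ($o{\left(G \right)} = \frac{1}{G - 2} = \frac{1}{-2 + G}$)
$o{\left(Q{\left(-6 - -5,- \frac{4}{-3} - \frac{3}{3} \right)} \right)} - -14868 = \frac{1}{-2 - \frac{11}{3}} - -14868 = \frac{1}{-2 - \frac{11}{3}} + 14868 = \frac{1}{- \frac{17}{3}} + 14868 = - \frac{3}{17} + 14868 = \frac{252753}{17}$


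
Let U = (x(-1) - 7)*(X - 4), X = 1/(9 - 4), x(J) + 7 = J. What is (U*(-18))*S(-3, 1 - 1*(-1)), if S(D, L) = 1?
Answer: -1026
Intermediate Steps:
x(J) = -7 + J
X = 1/5 ≈ 0.20000
U = 57 (U = ((-7 - 1) - 7)*(1/5 - 4) = (-8 - 7)*(-19/5) = -15*(-19/5) = 57)
(U*(-18))*S(-3, 1 - 1*(-1)) = (57*(-18))*1 = -1026*1 = -1026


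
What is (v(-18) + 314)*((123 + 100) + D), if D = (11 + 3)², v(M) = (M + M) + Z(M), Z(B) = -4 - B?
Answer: 122348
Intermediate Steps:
v(M) = -4 + M (v(M) = (M + M) + (-4 - M) = 2*M + (-4 - M) = -4 + M)
D = 196 (D = 14² = 196)
(v(-18) + 314)*((123 + 100) + D) = ((-4 - 18) + 314)*((123 + 100) + 196) = (-22 + 314)*(223 + 196) = 292*419 = 122348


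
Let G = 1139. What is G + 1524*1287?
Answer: 1962527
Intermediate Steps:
G + 1524*1287 = 1139 + 1524*1287 = 1139 + 1961388 = 1962527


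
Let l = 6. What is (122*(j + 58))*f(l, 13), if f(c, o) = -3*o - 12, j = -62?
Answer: 24888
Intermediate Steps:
f(c, o) = -12 - 3*o
(122*(j + 58))*f(l, 13) = (122*(-62 + 58))*(-12 - 3*13) = (122*(-4))*(-12 - 39) = -488*(-51) = 24888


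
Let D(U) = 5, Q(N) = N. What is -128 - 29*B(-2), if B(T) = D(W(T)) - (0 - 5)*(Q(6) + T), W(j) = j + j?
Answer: -853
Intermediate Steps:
W(j) = 2*j
B(T) = 35 + 5*T (B(T) = 5 - (0 - 5)*(6 + T) = 5 - (-5)*(6 + T) = 5 - (-30 - 5*T) = 5 + (30 + 5*T) = 35 + 5*T)
-128 - 29*B(-2) = -128 - 29*(35 + 5*(-2)) = -128 - 29*(35 - 10) = -128 - 29*25 = -128 - 725 = -853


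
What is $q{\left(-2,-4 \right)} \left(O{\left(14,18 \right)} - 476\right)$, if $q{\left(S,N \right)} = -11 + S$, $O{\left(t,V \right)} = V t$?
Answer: $2912$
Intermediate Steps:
$q{\left(-2,-4 \right)} \left(O{\left(14,18 \right)} - 476\right) = \left(-11 - 2\right) \left(18 \cdot 14 - 476\right) = - 13 \left(252 - 476\right) = \left(-13\right) \left(-224\right) = 2912$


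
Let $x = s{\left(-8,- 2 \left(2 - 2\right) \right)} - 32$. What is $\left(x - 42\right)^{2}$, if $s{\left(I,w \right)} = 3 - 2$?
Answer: $5329$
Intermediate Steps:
$s{\left(I,w \right)} = 1$ ($s{\left(I,w \right)} = 3 - 2 = 1$)
$x = -31$ ($x = 1 - 32 = -31$)
$\left(x - 42\right)^{2} = \left(-31 - 42\right)^{2} = \left(-73\right)^{2} = 5329$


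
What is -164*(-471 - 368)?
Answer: 137596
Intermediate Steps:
-164*(-471 - 368) = -164*(-839) = 137596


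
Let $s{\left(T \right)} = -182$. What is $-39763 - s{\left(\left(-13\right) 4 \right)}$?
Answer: $-39581$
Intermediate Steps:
$-39763 - s{\left(\left(-13\right) 4 \right)} = -39763 - -182 = -39763 + 182 = -39581$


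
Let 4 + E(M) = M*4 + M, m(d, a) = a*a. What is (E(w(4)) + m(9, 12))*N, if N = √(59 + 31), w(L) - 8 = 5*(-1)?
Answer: 465*√10 ≈ 1470.5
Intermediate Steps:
w(L) = 3 (w(L) = 8 + 5*(-1) = 8 - 5 = 3)
m(d, a) = a²
E(M) = -4 + 5*M (E(M) = -4 + (M*4 + M) = -4 + (4*M + M) = -4 + 5*M)
N = 3*√10 (N = √90 = 3*√10 ≈ 9.4868)
(E(w(4)) + m(9, 12))*N = ((-4 + 5*3) + 12²)*(3*√10) = ((-4 + 15) + 144)*(3*√10) = (11 + 144)*(3*√10) = 155*(3*√10) = 465*√10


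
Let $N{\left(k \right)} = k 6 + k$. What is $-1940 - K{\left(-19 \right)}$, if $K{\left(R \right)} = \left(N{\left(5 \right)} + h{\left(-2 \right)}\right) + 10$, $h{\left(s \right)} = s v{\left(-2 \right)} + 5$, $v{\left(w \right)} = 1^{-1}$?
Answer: $-1988$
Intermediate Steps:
$v{\left(w \right)} = 1$
$N{\left(k \right)} = 7 k$ ($N{\left(k \right)} = 6 k + k = 7 k$)
$h{\left(s \right)} = 5 + s$ ($h{\left(s \right)} = s 1 + 5 = s + 5 = 5 + s$)
$K{\left(R \right)} = 48$ ($K{\left(R \right)} = \left(7 \cdot 5 + \left(5 - 2\right)\right) + 10 = \left(35 + 3\right) + 10 = 38 + 10 = 48$)
$-1940 - K{\left(-19 \right)} = -1940 - 48 = -1988$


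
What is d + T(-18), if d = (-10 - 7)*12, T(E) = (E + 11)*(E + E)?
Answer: 48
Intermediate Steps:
T(E) = 2*E*(11 + E) (T(E) = (11 + E)*(2*E) = 2*E*(11 + E))
d = -204 (d = -17*12 = -204)
d + T(-18) = -204 + 2*(-18)*(11 - 18) = -204 + 2*(-18)*(-7) = -204 + 252 = 48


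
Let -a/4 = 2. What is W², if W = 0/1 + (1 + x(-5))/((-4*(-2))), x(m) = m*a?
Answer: 1681/64 ≈ 26.266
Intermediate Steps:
a = -8 (a = -4*2 = -8)
x(m) = -8*m (x(m) = m*(-8) = -8*m)
W = 41/8 (W = 0/1 + (1 - 8*(-5))/((-4*(-2))) = 0*1 + (1 + 40)/8 = 0 + 41*(⅛) = 0 + 41/8 = 41/8 ≈ 5.1250)
W² = (41/8)² = 1681/64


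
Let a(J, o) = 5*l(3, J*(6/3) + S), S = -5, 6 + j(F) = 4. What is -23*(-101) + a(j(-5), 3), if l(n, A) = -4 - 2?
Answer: 2293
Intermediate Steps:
j(F) = -2 (j(F) = -6 + 4 = -2)
l(n, A) = -6
a(J, o) = -30 (a(J, o) = 5*(-6) = -30)
-23*(-101) + a(j(-5), 3) = -23*(-101) - 30 = 2323 - 30 = 2293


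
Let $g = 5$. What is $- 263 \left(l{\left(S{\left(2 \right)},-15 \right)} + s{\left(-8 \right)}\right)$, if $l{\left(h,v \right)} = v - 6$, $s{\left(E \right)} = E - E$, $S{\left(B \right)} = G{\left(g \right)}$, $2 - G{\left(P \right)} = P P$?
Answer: $5523$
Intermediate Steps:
$G{\left(P \right)} = 2 - P^{2}$ ($G{\left(P \right)} = 2 - P P = 2 - P^{2}$)
$S{\left(B \right)} = -23$ ($S{\left(B \right)} = 2 - 5^{2} = 2 - 25 = -23$)
$s{\left(E \right)} = 0$
$l{\left(h,v \right)} = -6 + v$ ($l{\left(h,v \right)} = v - 6 = -6 + v$)
$- 263 \left(l{\left(S{\left(2 \right)},-15 \right)} + s{\left(-8 \right)}\right) = - 263 \left(\left(-6 - 15\right) + 0\right) = - 263 \left(-21 + 0\right) = \left(-263\right) \left(-21\right) = 5523$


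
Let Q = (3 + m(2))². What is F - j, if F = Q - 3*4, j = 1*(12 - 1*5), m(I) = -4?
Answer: -18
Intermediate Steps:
j = 7 (j = 1*(12 - 5) = 1*7 = 7)
Q = 1 (Q = (3 - 4)² = (-1)² = 1)
F = -11 (F = 1 - 3*4 = 1 - 12 = -11)
F - j = -11 - 1*7 = -11 - 7 = -18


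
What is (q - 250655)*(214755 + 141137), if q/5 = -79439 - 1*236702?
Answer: -651766373120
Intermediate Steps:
q = -1580705 (q = 5*(-79439 - 1*236702) = 5*(-79439 - 236702) = 5*(-316141) = -1580705)
(q - 250655)*(214755 + 141137) = (-1580705 - 250655)*(214755 + 141137) = -1831360*355892 = -651766373120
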